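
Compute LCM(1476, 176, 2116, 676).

1476 = 2² · 3² · 41; 176 = 2⁴ · 11; 2116 = 2² · 23²; 676 = 2² · 13²
lcm takes max exponent of each prime: 2⁴ · 3² · 11 · 13² · 23² · 41 = 5806058544

5806058544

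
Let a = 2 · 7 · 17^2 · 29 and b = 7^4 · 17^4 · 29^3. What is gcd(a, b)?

58667

min exponent per shared prime: 7 · 17^2 · 29 = 58667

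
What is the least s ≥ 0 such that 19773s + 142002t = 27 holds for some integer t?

Reduce mod 142002: 19773s ≡ 27 (mod 142002). With g = gcd(19773, 142002) = 9 dividing 27, divide through: 2197s ≡ 3 (mod 15778).
Since gcd(2197, 15778) = 1, s ≡ 3·(2197)⁻¹ ≡ 3203 (mod 15778). Smallest non-negative: 3203.

3203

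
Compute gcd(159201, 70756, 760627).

17689

gcd(159201, 70756): 159201 = 2·70756 + 17689; 70756 = 4·17689 + 0 → 17689
gcd(17689, 760627): 760627 = 43·17689 + 0 → 17689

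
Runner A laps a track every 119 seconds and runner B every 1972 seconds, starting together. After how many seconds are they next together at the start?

13804

gcd first: 1972 = 16·119 + 68; 119 = 1·68 + 51; 68 = 1·51 + 17; 51 = 3·17 + 0 → gcd = 17
lcm = 119·1972/gcd = 234668/17 = 13804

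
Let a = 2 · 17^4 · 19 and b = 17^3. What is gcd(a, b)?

4913

min exponent per shared prime: 17^3 = 4913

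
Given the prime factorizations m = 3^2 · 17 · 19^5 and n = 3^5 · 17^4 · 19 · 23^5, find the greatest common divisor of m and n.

2907

min exponent per shared prime: 3^2 · 17 · 19 = 2907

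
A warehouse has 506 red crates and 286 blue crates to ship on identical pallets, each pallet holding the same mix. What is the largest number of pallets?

22

Euclid: 506 = 1·286 + 220; 286 = 1·220 + 66; 220 = 3·66 + 22; 66 = 3·22 + 0. Last nonzero remainder: 22.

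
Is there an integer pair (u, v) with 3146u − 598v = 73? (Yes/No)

By Bézout, 3146u − 598v = 73 has integer solutions iff gcd(3146, 598) | 73.
Euclid: 3146 = 5·598 + 156; 598 = 3·156 + 130; 156 = 1·130 + 26; 130 = 5·26 + 0. gcd = 26; 73 mod 26 = 21. No.

No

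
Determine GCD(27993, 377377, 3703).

27993 = 3 · 7 · 31 · 43; 377377 = 7 · 11 · 13² · 29; 3703 = 7 · 23²
gcd takes min exponent of each prime: 7 = 7

7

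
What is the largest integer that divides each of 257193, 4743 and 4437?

153

gcd(257193, 4743): 257193 = 54·4743 + 1071; 4743 = 4·1071 + 459; 1071 = 2·459 + 153; 459 = 3·153 + 0 → 153
gcd(153, 4437): 4437 = 29·153 + 0 → 153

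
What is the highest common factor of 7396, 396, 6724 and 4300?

7396 = 2² · 43²; 396 = 2² · 3² · 11; 6724 = 2² · 41²; 4300 = 2² · 5² · 43
gcd takes min exponent of each prime: 2² = 4

4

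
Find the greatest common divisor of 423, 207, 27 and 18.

9

gcd(423, 207): 423 = 2·207 + 9; 207 = 23·9 + 0 → 9
gcd(9, 27): 27 = 3·9 + 0 → 9
gcd(9, 18): 18 = 2·9 + 0 → 9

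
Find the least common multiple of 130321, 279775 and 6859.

130321 = 19⁴; 279775 = 5² · 19² · 31; 6859 = 19³
lcm takes max exponent of each prime: 5² · 19⁴ · 31 = 100998775

100998775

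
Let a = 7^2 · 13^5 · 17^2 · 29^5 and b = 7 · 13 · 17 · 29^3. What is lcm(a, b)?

max exponent per prime: 7^2 · 13^5 · 17^2 · 29^5 = 107845163652548777

107845163652548777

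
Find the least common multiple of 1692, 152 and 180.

1692 = 2² · 3² · 47; 152 = 2³ · 19; 180 = 2² · 3² · 5
lcm takes max exponent of each prime: 2³ · 3² · 5 · 19 · 47 = 321480

321480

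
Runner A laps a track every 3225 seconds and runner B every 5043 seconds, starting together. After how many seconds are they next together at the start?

3225 = 3 · 5² · 43; 5043 = 3 · 41²
max exponents: 3 · 5² · 41² · 43 = 5421225

5421225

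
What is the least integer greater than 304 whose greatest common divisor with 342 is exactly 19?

gcd(m, 342) = 19 forces 19 | m; write m = 19s. Then gcd(19s, 19·18) = 19·gcd(s, 18), so need gcd(s, 18) = 1.
19s > 304 gives s ≥ 17. The least s ≥ 17 coprime to 18 is 17, so m = 19·17 = 323.

323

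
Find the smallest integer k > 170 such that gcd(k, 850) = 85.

255

gcd(k, 850) = 85 forces 85 | k; write k = 85s. Then gcd(85s, 85·10) = 85·gcd(s, 10), so need gcd(s, 10) = 1.
85s > 170 gives s ≥ 3. The least s ≥ 3 coprime to 10 is 3, so k = 85·3 = 255.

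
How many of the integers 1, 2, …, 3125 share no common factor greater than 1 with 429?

1748

Prime factors of 429: 3, 11, 13. Count integers ≤ 3125 divisible by none of them.
By inclusion–exclusion: 3125 − ⌊3125/3⌋ − ⌊3125/11⌋ − ⌊3125/13⌋ + ⌊3125/33⌋ + ⌊3125/39⌋ + ⌊3125/143⌋ − ⌊3125/429⌋ = 1748.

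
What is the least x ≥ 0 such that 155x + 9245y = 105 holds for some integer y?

955

Reduce mod 9245: 155x ≡ 105 (mod 9245). With g = gcd(155, 9245) = 5 dividing 105, divide through: 31x ≡ 21 (mod 1849).
Since gcd(31, 1849) = 1, x ≡ 21·(31)⁻¹ ≡ 955 (mod 1849). Smallest non-negative: 955.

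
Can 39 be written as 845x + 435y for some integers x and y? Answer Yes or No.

No

gcd(845, 435): 845 = 1·435 + 410; 435 = 1·410 + 25; 410 = 16·25 + 10; 25 = 2·10 + 5; 10 = 2·5 + 0 → 5
5 does not divide 39, so a solution does not exist.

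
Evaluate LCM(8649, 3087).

2966607

8649 = 3² · 31²; 3087 = 3² · 7³
max exponents: 3² · 7³ · 31² = 2966607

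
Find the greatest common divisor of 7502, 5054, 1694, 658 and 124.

gcd(7502, 5054): 7502 = 1·5054 + 2448; 5054 = 2·2448 + 158; 2448 = 15·158 + 78; 158 = 2·78 + 2; 78 = 39·2 + 0 → 2
gcd(2, 1694): 1694 = 847·2 + 0 → 2
gcd(2, 658): 658 = 329·2 + 0 → 2
gcd(2, 124): 124 = 62·2 + 0 → 2

2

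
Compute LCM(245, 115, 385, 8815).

109279555

lcm(245, 115) = 245·115/gcd = 28175/5 = 5635
lcm(5635, 385) = 5635·385/gcd = 2169475/35 = 61985
lcm(61985, 8815) = 61985·8815/gcd = 546397775/5 = 109279555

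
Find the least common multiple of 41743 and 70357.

41743 = 13³ · 19; 70357 = 7 · 19 · 23²
max exponents: 7 · 13³ · 19 · 23² = 154574329

154574329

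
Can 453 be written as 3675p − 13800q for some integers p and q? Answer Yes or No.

No

By Bézout, 3675p − 13800q = 453 has integer solutions iff gcd(3675, 13800) | 453.
Euclid: 13800 = 3·3675 + 2775; 3675 = 1·2775 + 900; 2775 = 3·900 + 75; 900 = 12·75 + 0. gcd = 75; 453 mod 75 = 3. No.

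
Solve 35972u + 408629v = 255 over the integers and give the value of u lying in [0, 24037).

21731

Euclid: 408629 = 11·35972 + 12937; 35972 = 2·12937 + 10098; 12937 = 1·10098 + 2839; 10098 = 3·2839 + 1581; 2839 = 1·1581 + 1258; 1581 = 1·1258 + 323; 1258 = 3·323 + 289; 323 = 1·289 + 34; 289 = 8·34 + 17; 34 = 2·17 + 0 → gcd = 17; 255 = 17·15.
Back-substitution yields 35972·(-11371) + 408629·(1001) = 17, so one solution is u = -11371·15 = -170565, v = 1001·15 = 15015.
Solutions in u differ by 408629/17 = 24037; the one in [0, 24037) is -170565 mod 24037 = 21731.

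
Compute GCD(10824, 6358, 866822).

gcd(10824, 6358): 10824 = 1·6358 + 4466; 6358 = 1·4466 + 1892; 4466 = 2·1892 + 682; 1892 = 2·682 + 528; 682 = 1·528 + 154; 528 = 3·154 + 66; 154 = 2·66 + 22; 66 = 3·22 + 0 → 22
gcd(22, 866822): 866822 = 39401·22 + 0 → 22

22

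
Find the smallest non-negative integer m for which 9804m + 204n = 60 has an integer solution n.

gcd(9804, 204) = 12 (Euclid: 9804 = 48·204 + 12; 204 = 17·12 + 0), and 12 | 60.
Extended Euclid: 9804·(1) + 204·(-48) = 12. Scale by 5: m₀ = 5.
General solution m = m₀ + 17t; reducing mod 17 gives m = 5 (and n = -240).

5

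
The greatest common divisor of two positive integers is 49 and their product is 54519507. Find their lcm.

1112643

Since gcd(m,n)·lcm(m,n) = mn, lcm = 54519507/49 = 1112643.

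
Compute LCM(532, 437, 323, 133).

208012

532 = 2² · 7 · 19; 437 = 19 · 23; 323 = 17 · 19; 133 = 7 · 19
lcm takes max exponent of each prime: 2² · 7 · 17 · 19 · 23 = 208012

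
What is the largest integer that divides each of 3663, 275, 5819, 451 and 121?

11

gcd(3663, 275): 3663 = 13·275 + 88; 275 = 3·88 + 11; 88 = 8·11 + 0 → 11
gcd(11, 5819): 5819 = 529·11 + 0 → 11
gcd(11, 451): 451 = 41·11 + 0 → 11
gcd(11, 121): 121 = 11·11 + 0 → 11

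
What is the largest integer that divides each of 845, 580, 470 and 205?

5

gcd(845, 580): 845 = 1·580 + 265; 580 = 2·265 + 50; 265 = 5·50 + 15; 50 = 3·15 + 5; 15 = 3·5 + 0 → 5
gcd(5, 470): 470 = 94·5 + 0 → 5
gcd(5, 205): 205 = 41·5 + 0 → 5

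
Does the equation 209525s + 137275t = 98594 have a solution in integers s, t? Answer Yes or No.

gcd(209525, 137275): 209525 = 1·137275 + 72250; 137275 = 1·72250 + 65025; 72250 = 1·65025 + 7225; 65025 = 9·7225 + 0 → 7225
7225 does not divide 98594, so a solution does not exist.

No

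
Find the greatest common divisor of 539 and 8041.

11

539 = 7² · 11
8041 = 11 · 17 · 43
Common: 11 = 11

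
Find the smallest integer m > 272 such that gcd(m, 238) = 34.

238 = 34·7. Any m with gcd(m, 238) = 34 is a multiple of 34, say 34s, with s coprime to 7.
Need s > 272/34, so s ≥ 9. First s ≥ 9 with gcd(s, 7) = 1 is s = 9. Thus m = 34·9 = 306.

306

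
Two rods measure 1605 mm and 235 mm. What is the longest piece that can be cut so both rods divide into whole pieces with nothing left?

5

1605 = 3 · 5 · 107
235 = 5 · 47
Common: 5 = 5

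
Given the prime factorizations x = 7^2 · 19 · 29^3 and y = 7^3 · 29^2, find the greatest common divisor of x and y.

41209

min exponent per shared prime: 7^2 · 29^2 = 41209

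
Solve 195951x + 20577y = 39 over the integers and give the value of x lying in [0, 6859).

Reduce mod 20577: 195951x ≡ 39 (mod 20577). With g = gcd(195951, 20577) = 3 dividing 39, divide through: 65317x ≡ 13 (mod 6859).
Since gcd(65317, 6859) = 1, x ≡ 13·(65317)⁻¹ ≡ 5610 (mod 6859). Smallest non-negative: 5610.

5610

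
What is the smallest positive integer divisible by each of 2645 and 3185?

1684865

gcd first: 3185 = 1·2645 + 540; 2645 = 4·540 + 485; 540 = 1·485 + 55; 485 = 8·55 + 45; 55 = 1·45 + 10; 45 = 4·10 + 5; 10 = 2·5 + 0 → gcd = 5
lcm = 2645·3185/gcd = 8424325/5 = 1684865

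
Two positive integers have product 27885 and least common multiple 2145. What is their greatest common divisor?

gcd·lcm = product, so gcd = 27885/2145 = 13.

13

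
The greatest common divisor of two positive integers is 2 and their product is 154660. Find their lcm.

For any two positive integers, gcd × lcm equals their product. Hence lcm = 154660 / 2 = 77330.

77330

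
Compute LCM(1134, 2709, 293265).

1134 = 2 · 3⁴ · 7; 2709 = 3² · 7 · 43; 293265 = 3² · 5 · 7³ · 19
lcm takes max exponent of each prime: 2 · 3⁴ · 5 · 7³ · 19 · 43 = 226987110

226987110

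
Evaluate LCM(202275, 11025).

gcd first: 202275 = 18·11025 + 3825; 11025 = 2·3825 + 3375; 3825 = 1·3375 + 450; 3375 = 7·450 + 225; 450 = 2·225 + 0 → gcd = 225
lcm = 202275·11025/gcd = 2230081875/225 = 9911475

9911475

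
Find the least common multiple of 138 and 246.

5658

138 = 2 · 3 · 23; 246 = 2 · 3 · 41
max exponents: 2 · 3 · 23 · 41 = 5658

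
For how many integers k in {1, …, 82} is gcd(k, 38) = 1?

Prime factors of 38: 2, 19. Count integers ≤ 82 divisible by none of them.
By inclusion–exclusion: 82 − ⌊82/2⌋ − ⌊82/19⌋ + ⌊82/38⌋ = 39.

39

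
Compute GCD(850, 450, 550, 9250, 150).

gcd(850, 450): 850 = 1·450 + 400; 450 = 1·400 + 50; 400 = 8·50 + 0 → 50
gcd(50, 550): 550 = 11·50 + 0 → 50
gcd(50, 9250): 9250 = 185·50 + 0 → 50
gcd(50, 150): 150 = 3·50 + 0 → 50

50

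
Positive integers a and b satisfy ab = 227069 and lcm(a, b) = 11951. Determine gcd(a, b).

gcd·lcm = product, so gcd = 227069/11951 = 19.

19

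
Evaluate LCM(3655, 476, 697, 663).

163641660

lcm(3655, 476) = 3655·476/gcd = 1739780/17 = 102340
lcm(102340, 697) = 102340·697/gcd = 71330980/17 = 4195940
lcm(4195940, 663) = 4195940·663/gcd = 2781908220/17 = 163641660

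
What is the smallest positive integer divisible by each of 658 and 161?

15134

658 = 2 · 7 · 47; 161 = 7 · 23
max exponents: 2 · 7 · 23 · 47 = 15134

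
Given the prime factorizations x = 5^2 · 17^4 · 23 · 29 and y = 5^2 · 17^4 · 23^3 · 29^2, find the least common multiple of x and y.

21365605147175

max exponent per prime: 5^2 · 17^4 · 23^3 · 29^2 = 21365605147175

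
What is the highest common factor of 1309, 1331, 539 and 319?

gcd(1309, 1331): 1331 = 1·1309 + 22; 1309 = 59·22 + 11; 22 = 2·11 + 0 → 11
gcd(11, 539): 539 = 49·11 + 0 → 11
gcd(11, 319): 319 = 29·11 + 0 → 11

11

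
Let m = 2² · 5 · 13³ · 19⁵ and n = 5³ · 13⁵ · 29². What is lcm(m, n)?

386590134035943500

max exponent per prime: 2² · 5³ · 13⁵ · 19⁵ · 29² = 386590134035943500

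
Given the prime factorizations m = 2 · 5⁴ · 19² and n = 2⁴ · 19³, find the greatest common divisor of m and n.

722

min exponent per shared prime: 2 · 19² = 722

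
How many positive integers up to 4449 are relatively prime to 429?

2489

Prime factors of 429: 3, 11, 13. Count integers ≤ 4449 divisible by none of them.
By inclusion–exclusion: 4449 − ⌊4449/3⌋ − ⌊4449/11⌋ − ⌊4449/13⌋ + ⌊4449/33⌋ + ⌊4449/39⌋ + ⌊4449/143⌋ − ⌊4449/429⌋ = 2489.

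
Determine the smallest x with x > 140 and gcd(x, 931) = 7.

154

gcd(x, 931) = 7 forces 7 | x; write x = 7s. Then gcd(7s, 7·133) = 7·gcd(s, 133), so need gcd(s, 133) = 1.
7s > 140 gives s ≥ 21. The least s ≥ 21 coprime to 133 is 22, so x = 7·22 = 154.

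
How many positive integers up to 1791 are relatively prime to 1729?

Prime factors of 1729: 7, 13, 19. Count integers ≤ 1791 divisible by none of them.
By inclusion–exclusion: 1791 − ⌊1791/7⌋ − ⌊1791/13⌋ − ⌊1791/19⌋ + ⌊1791/91⌋ + ⌊1791/133⌋ + ⌊1791/247⌋ − ⌊1791/1729⌋ = 1343.

1343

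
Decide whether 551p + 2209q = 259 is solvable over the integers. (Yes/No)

By Bézout, 551p + 2209q = 259 has integer solutions iff gcd(551, 2209) | 259.
Euclid: 2209 = 4·551 + 5; 551 = 110·5 + 1; 5 = 5·1 + 0. gcd = 1; 259 mod 1 = 0. Yes.

Yes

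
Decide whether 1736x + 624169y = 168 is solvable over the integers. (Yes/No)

gcd(1736, 624169): 624169 = 359·1736 + 945; 1736 = 1·945 + 791; 945 = 1·791 + 154; 791 = 5·154 + 21; 154 = 7·21 + 7; 21 = 3·7 + 0 → 7
7 divides 168, so a solution exists.

Yes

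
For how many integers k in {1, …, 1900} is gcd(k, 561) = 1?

1085

Prime factors of 561: 3, 11, 17. Count integers ≤ 1900 divisible by none of them.
By inclusion–exclusion: 1900 − ⌊1900/3⌋ − ⌊1900/11⌋ − ⌊1900/17⌋ + ⌊1900/33⌋ + ⌊1900/51⌋ + ⌊1900/187⌋ − ⌊1900/561⌋ = 1085.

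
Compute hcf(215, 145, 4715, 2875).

gcd(215, 145): 215 = 1·145 + 70; 145 = 2·70 + 5; 70 = 14·5 + 0 → 5
gcd(5, 4715): 4715 = 943·5 + 0 → 5
gcd(5, 2875): 2875 = 575·5 + 0 → 5

5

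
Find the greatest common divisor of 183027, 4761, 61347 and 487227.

3

gcd(183027, 4761): 183027 = 38·4761 + 2109; 4761 = 2·2109 + 543; 2109 = 3·543 + 480; 543 = 1·480 + 63; 480 = 7·63 + 39; 63 = 1·39 + 24; 39 = 1·24 + 15; 24 = 1·15 + 9; 15 = 1·9 + 6; 9 = 1·6 + 3; 6 = 2·3 + 0 → 3
gcd(3, 61347): 61347 = 20449·3 + 0 → 3
gcd(3, 487227): 487227 = 162409·3 + 0 → 3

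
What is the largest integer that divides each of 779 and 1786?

19

Euclid: 1786 = 2·779 + 228; 779 = 3·228 + 95; 228 = 2·95 + 38; 95 = 2·38 + 19; 38 = 2·19 + 0. Last nonzero remainder: 19.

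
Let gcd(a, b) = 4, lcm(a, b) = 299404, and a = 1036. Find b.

a·b = gcd·lcm = 4·299404 = 1197616, so b = 1197616/1036 = 1156.

1156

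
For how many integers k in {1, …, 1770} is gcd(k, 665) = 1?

1150

Prime factors of 665: 5, 7, 19. Count integers ≤ 1770 divisible by none of them.
By inclusion–exclusion: 1770 − ⌊1770/5⌋ − ⌊1770/7⌋ − ⌊1770/19⌋ + ⌊1770/35⌋ + ⌊1770/95⌋ + ⌊1770/133⌋ − ⌊1770/665⌋ = 1150.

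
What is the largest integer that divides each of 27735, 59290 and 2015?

gcd(27735, 59290): 59290 = 2·27735 + 3820; 27735 = 7·3820 + 995; 3820 = 3·995 + 835; 995 = 1·835 + 160; 835 = 5·160 + 35; 160 = 4·35 + 20; 35 = 1·20 + 15; 20 = 1·15 + 5; 15 = 3·5 + 0 → 5
gcd(5, 2015): 2015 = 403·5 + 0 → 5

5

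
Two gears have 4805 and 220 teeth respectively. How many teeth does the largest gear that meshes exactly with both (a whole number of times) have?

5

Euclid: 4805 = 21·220 + 185; 220 = 1·185 + 35; 185 = 5·35 + 10; 35 = 3·10 + 5; 10 = 2·5 + 0. Last nonzero remainder: 5.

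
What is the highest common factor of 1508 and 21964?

1508 = 2² · 13 · 29
21964 = 2² · 17² · 19
Common: 2² = 4

4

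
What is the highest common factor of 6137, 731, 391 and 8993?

17

gcd(6137, 731): 6137 = 8·731 + 289; 731 = 2·289 + 153; 289 = 1·153 + 136; 153 = 1·136 + 17; 136 = 8·17 + 0 → 17
gcd(17, 391): 391 = 23·17 + 0 → 17
gcd(17, 8993): 8993 = 529·17 + 0 → 17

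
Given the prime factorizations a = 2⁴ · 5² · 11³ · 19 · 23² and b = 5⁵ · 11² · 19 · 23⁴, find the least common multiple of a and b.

max exponent per prime: 2⁴ · 5⁵ · 11³ · 19 · 23⁴ = 353844952450000

353844952450000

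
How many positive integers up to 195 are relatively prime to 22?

89

22 = 2·11. Inclusion–exclusion on these primes:
195 − ⌊195/2⌋ − ⌊195/11⌋ + ⌊195/22⌋ = 89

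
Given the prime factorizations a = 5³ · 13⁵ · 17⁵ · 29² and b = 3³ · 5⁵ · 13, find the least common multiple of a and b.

37408573714213771875

max exponent per prime: 3³ · 5⁵ · 13⁵ · 17⁵ · 29² = 37408573714213771875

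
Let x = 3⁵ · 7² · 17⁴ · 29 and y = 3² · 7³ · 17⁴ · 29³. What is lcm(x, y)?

max exponent per prime: 3⁵ · 7³ · 17⁴ · 29³ = 169781385317481

169781385317481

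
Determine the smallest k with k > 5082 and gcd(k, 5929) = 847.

6776

gcd(k, 5929) = 847 forces 847 | k; write k = 847s. Then gcd(847s, 847·7) = 847·gcd(s, 7), so need gcd(s, 7) = 1.
847s > 5082 gives s ≥ 7. The least s ≥ 7 coprime to 7 is 8, so k = 847·8 = 6776.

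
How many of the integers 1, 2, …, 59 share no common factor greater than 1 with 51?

38

51 = 3·17. Inclusion–exclusion on these primes:
59 − ⌊59/3⌋ − ⌊59/17⌋ + ⌊59/51⌋ = 38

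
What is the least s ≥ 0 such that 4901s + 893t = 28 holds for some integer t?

295

Reduce mod 893: 4901s ≡ 28 (mod 893). With g = gcd(4901, 893) = 1 dividing 28, divide through: 4901s ≡ 28 (mod 893).
Since gcd(4901, 893) = 1, s ≡ 28·(4901)⁻¹ ≡ 295 (mod 893). Smallest non-negative: 295.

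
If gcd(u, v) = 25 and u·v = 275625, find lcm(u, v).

11025

gcd·lcm = product, so lcm = 275625/25 = 11025.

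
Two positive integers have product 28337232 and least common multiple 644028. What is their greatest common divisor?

44

gcd·lcm = product, so gcd = 28337232/644028 = 44.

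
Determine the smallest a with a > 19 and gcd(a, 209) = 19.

209 = 19·11. Any a with gcd(a, 209) = 19 is a multiple of 19, say 19s, with s coprime to 11.
Need s > 19/19, so s ≥ 2. First s ≥ 2 with gcd(s, 11) = 1 is s = 2. Thus a = 19·2 = 38.

38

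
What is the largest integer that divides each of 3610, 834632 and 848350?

3610 = 2 · 5 · 19²; 834632 = 2³ · 17² · 19²; 848350 = 2 · 5² · 19² · 47
gcd takes min exponent of each prime: 2 · 19² = 722

722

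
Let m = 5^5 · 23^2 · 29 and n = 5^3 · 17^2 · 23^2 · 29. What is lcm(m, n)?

13854840625

max exponent per prime: 5^5 · 17^2 · 23^2 · 29 = 13854840625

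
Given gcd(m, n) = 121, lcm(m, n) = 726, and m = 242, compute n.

Using mn = gcd(m,n)·lcm(m,n) = 121·726 = 87846, we get n = 87846/242 = 363.

363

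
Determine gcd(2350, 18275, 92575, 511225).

gcd(2350, 18275): 18275 = 7·2350 + 1825; 2350 = 1·1825 + 525; 1825 = 3·525 + 250; 525 = 2·250 + 25; 250 = 10·25 + 0 → 25
gcd(25, 92575): 92575 = 3703·25 + 0 → 25
gcd(25, 511225): 511225 = 20449·25 + 0 → 25

25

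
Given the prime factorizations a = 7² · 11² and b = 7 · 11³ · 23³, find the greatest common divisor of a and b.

847

min exponent per shared prime: 7 · 11² = 847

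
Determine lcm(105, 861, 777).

lcm(105, 861) = 105·861/gcd = 90405/21 = 4305
lcm(4305, 777) = 4305·777/gcd = 3344985/21 = 159285

159285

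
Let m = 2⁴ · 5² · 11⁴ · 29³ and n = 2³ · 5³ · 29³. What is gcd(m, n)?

4877800

min exponent per shared prime: 2³ · 5² · 29³ = 4877800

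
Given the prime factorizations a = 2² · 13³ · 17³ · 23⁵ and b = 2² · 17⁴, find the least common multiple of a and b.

max exponent per prime: 2² · 13³ · 17⁴ · 23⁵ = 4724163434941964

4724163434941964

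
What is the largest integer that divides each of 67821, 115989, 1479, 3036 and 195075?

67821 = 3 · 13 · 37 · 47; 115989 = 3 · 23 · 41²; 1479 = 3 · 17 · 29; 3036 = 2² · 3 · 11 · 23; 195075 = 3³ · 5² · 17²
gcd takes min exponent of each prime: 3 = 3

3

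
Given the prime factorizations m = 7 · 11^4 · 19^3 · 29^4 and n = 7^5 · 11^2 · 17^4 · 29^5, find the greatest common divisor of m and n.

min exponent per shared prime: 7 · 11^2 · 29^4 = 599067007

599067007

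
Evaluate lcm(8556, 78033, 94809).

8556 = 2² · 3 · 23 · 31; 78033 = 3 · 19 · 37²; 94809 = 3 · 11 · 13² · 17
lcm takes max exponent of each prime: 2² · 3 · 11 · 13² · 17 · 19 · 23 · 31 · 37² = 7033251315948

7033251315948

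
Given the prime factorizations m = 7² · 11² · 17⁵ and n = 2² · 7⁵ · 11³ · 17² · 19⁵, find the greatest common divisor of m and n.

min exponent per shared prime: 7² · 11² · 17² = 1713481

1713481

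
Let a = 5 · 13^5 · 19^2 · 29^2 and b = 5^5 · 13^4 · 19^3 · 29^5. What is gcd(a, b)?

43355740805

min exponent per shared prime: 5 · 13^4 · 19^2 · 29^2 = 43355740805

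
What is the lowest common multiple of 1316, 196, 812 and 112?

1068592

lcm(1316, 196) = 1316·196/gcd = 257936/28 = 9212
lcm(9212, 812) = 9212·812/gcd = 7480144/28 = 267148
lcm(267148, 112) = 267148·112/gcd = 29920576/28 = 1068592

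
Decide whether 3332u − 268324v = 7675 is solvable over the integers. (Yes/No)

By Bézout, 3332u − 268324v = 7675 has integer solutions iff gcd(3332, 268324) | 7675.
Euclid: 268324 = 80·3332 + 1764; 3332 = 1·1764 + 1568; 1764 = 1·1568 + 196; 1568 = 8·196 + 0. gcd = 196; 7675 mod 196 = 31. No.

No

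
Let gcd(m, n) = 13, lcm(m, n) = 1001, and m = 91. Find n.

Using mn = gcd(m,n)·lcm(m,n) = 13·1001 = 13013, we get n = 13013/91 = 143.

143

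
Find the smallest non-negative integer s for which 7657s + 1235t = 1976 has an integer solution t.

3

gcd(7657, 1235) = 247 (Euclid: 7657 = 6·1235 + 247; 1235 = 5·247 + 0), and 247 | 1976.
Extended Euclid: 7657·(1) + 1235·(-6) = 247. Scale by 8: s₀ = 8.
General solution s = s₀ + 5k; reducing mod 5 gives s = 3 (and t = -17).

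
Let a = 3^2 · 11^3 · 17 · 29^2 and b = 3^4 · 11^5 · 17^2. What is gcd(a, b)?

min exponent per shared prime: 3^2 · 11^3 · 17 = 203643

203643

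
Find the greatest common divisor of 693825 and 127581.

Euclid: 693825 = 5·127581 + 55920; 127581 = 2·55920 + 15741; 55920 = 3·15741 + 8697; 15741 = 1·8697 + 7044; 8697 = 1·7044 + 1653; 7044 = 4·1653 + 432; 1653 = 3·432 + 357; 432 = 1·357 + 75; 357 = 4·75 + 57; 75 = 1·57 + 18; 57 = 3·18 + 3; 18 = 6·3 + 0. Last nonzero remainder: 3.

3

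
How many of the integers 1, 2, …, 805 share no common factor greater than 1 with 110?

Prime factors of 110: 2, 5, 11. Count integers ≤ 805 divisible by none of them.
By inclusion–exclusion: 805 − ⌊805/2⌋ − ⌊805/5⌋ − ⌊805/11⌋ + ⌊805/10⌋ + ⌊805/22⌋ + ⌊805/55⌋ − ⌊805/110⌋ = 292.

292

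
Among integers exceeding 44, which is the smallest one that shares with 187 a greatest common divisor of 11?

Multiples of 11 above 44: 11·5, 11·6, … . Need the cofactor coprime to 187/11 = 17.
Checking s = 5, 6, … the first with gcd(s, 17) = 1 is s = 5, giving 55.

55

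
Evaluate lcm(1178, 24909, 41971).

lcm(1178, 24909) = 1178·24909/gcd = 29342802/19 = 1544358
lcm(1544358, 41971) = 1544358·41971/gcd = 64818249618/19 = 3411486822

3411486822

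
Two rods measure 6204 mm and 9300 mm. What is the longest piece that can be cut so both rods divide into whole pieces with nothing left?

Euclid: 9300 = 1·6204 + 3096; 6204 = 2·3096 + 12; 3096 = 258·12 + 0. Last nonzero remainder: 12.

12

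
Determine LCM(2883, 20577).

2883 = 3 · 31²; 20577 = 3 · 19³
max exponents: 3 · 19³ · 31² = 19774497

19774497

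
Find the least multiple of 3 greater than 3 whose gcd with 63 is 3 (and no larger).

63 = 3·21. Any k with gcd(k, 63) = 3 is a multiple of 3, say 3s, with s coprime to 21.
Need s > 3/3, so s ≥ 2. First s ≥ 2 with gcd(s, 21) = 1 is s = 2. Thus k = 3·2 = 6.

6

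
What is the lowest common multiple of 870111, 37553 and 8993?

870111 = 3² · 11² · 17 · 47; 37553 = 17 · 47²; 8993 = 17 · 23²
lcm takes max exponent of each prime: 3² · 11² · 17 · 23² · 47² = 21633569793

21633569793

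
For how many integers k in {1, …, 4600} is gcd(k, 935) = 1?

Prime factors of 935: 5, 11, 17. Count integers ≤ 4600 divisible by none of them.
By inclusion–exclusion: 4600 − ⌊4600/5⌋ − ⌊4600/11⌋ − ⌊4600/17⌋ + ⌊4600/55⌋ + ⌊4600/85⌋ + ⌊4600/187⌋ − ⌊4600/935⌋ = 3149.

3149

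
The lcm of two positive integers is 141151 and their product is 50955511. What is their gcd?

From gcd × lcm = mn: gcd = 50955511 / 141151 = 361.

361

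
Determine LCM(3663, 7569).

gcd first: 7569 = 2·3663 + 243; 3663 = 15·243 + 18; 243 = 13·18 + 9; 18 = 2·9 + 0 → gcd = 9
lcm = 3663·7569/gcd = 27725247/9 = 3080583

3080583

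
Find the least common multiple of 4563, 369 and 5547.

345916467

lcm(4563, 369) = 4563·369/gcd = 1683747/9 = 187083
lcm(187083, 5547) = 187083·5547/gcd = 1037749401/3 = 345916467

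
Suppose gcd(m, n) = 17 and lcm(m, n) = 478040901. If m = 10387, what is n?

782391

m·n = gcd·lcm = 17·478040901 = 8126695317, so n = 8126695317/10387 = 782391.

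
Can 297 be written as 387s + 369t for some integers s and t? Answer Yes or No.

By Bézout, 387s + 369t = 297 has integer solutions iff gcd(387, 369) | 297.
Euclid: 387 = 1·369 + 18; 369 = 20·18 + 9; 18 = 2·9 + 0. gcd = 9; 297 mod 9 = 0. Yes.

Yes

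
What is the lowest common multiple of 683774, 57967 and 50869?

1440711818

683774 = 2 · 7 · 13² · 17²; 57967 = 7³ · 13²; 50869 = 7 · 13² · 43
lcm takes max exponent of each prime: 2 · 7³ · 13² · 17² · 43 = 1440711818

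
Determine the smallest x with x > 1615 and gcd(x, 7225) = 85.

7225 = 85·85. Any x with gcd(x, 7225) = 85 is a multiple of 85, say 85s, with s coprime to 85.
Need s > 1615/85, so s ≥ 20. First s ≥ 20 with gcd(s, 85) = 1 is s = 21. Thus x = 85·21 = 1785.

1785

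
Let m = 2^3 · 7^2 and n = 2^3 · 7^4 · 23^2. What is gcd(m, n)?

min exponent per shared prime: 2^3 · 7^2 = 392

392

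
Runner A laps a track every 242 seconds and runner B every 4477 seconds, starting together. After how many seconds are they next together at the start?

8954

gcd first: 4477 = 18·242 + 121; 242 = 2·121 + 0 → gcd = 121
lcm = 242·4477/gcd = 1083434/121 = 8954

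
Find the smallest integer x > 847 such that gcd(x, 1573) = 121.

1573 = 121·13. Any x with gcd(x, 1573) = 121 is a multiple of 121, say 121s, with s coprime to 13.
Need s > 847/121, so s ≥ 8. First s ≥ 8 with gcd(s, 13) = 1 is s = 8. Thus x = 121·8 = 968.

968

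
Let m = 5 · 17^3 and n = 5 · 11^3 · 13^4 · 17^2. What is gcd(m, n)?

min exponent per shared prime: 5 · 17^2 = 1445

1445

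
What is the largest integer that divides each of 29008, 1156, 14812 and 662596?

29008 = 2⁴ · 7² · 37; 1156 = 2² · 17²; 14812 = 2² · 7 · 23²; 662596 = 2² · 11² · 37²
gcd takes min exponent of each prime: 2² = 4

4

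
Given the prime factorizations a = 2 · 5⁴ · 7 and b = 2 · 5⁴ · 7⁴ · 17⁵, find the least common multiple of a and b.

max exponent per prime: 2 · 5⁴ · 7⁴ · 17⁵ = 4261345821250

4261345821250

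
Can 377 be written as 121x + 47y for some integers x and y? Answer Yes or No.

Yes

By Bézout, 121x + 47y = 377 has integer solutions iff gcd(121, 47) | 377.
Euclid: 121 = 2·47 + 27; 47 = 1·27 + 20; 27 = 1·20 + 7; 20 = 2·7 + 6; 7 = 1·6 + 1; 6 = 6·1 + 0. gcd = 1; 377 mod 1 = 0. Yes.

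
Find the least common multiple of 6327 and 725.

gcd first: 6327 = 8·725 + 527; 725 = 1·527 + 198; 527 = 2·198 + 131; 198 = 1·131 + 67; 131 = 1·67 + 64; 67 = 1·64 + 3; 64 = 21·3 + 1; 3 = 3·1 + 0 → gcd = 1
lcm = 6327·725/gcd = 4587075/1 = 4587075

4587075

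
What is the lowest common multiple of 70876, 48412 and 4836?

70876 = 2² · 13 · 29 · 47; 48412 = 2² · 7² · 13 · 19; 4836 = 2² · 3 · 13 · 31
lcm takes max exponent of each prime: 2² · 3 · 7² · 13 · 19 · 29 · 31 · 47 = 6136656708

6136656708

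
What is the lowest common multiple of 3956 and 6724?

6650036

3956 = 2² · 23 · 43; 6724 = 2² · 41²
max exponents: 2² · 23 · 41² · 43 = 6650036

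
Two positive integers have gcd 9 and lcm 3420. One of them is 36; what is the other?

u·v = gcd·lcm = 9·3420 = 30780, so v = 30780/36 = 855.

855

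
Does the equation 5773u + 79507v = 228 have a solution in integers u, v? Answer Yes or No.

Yes

gcd(5773, 79507): 79507 = 13·5773 + 4458; 5773 = 1·4458 + 1315; 4458 = 3·1315 + 513; 1315 = 2·513 + 289; 513 = 1·289 + 224; 289 = 1·224 + 65; 224 = 3·65 + 29; 65 = 2·29 + 7; 29 = 4·7 + 1; 7 = 7·1 + 0 → 1
1 divides 228, so a solution exists.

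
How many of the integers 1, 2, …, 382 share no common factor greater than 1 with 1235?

1235 = 5·13·19. Inclusion–exclusion on these primes:
382 − ⌊382/5⌋ − ⌊382/13⌋ − ⌊382/19⌋ + ⌊382/65⌋ + ⌊382/95⌋ + ⌊382/247⌋ − ⌊382/1235⌋ = 267

267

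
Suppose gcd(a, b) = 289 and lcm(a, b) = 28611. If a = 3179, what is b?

2601

Using ab = gcd(a,b)·lcm(a,b) = 289·28611 = 8268579, we get b = 8268579/3179 = 2601.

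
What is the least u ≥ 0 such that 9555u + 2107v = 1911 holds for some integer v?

26

Reduce mod 2107: 9555u ≡ 1911 (mod 2107). With g = gcd(9555, 2107) = 49 dividing 1911, divide through: 195u ≡ 39 (mod 43).
Since gcd(195, 43) = 1, u ≡ 39·(195)⁻¹ ≡ 26 (mod 43). Smallest non-negative: 26.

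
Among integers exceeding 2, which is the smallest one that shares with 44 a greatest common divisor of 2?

gcd(m, 44) = 2 forces 2 | m; write m = 2s. Then gcd(2s, 2·22) = 2·gcd(s, 22), so need gcd(s, 22) = 1.
2s > 2 gives s ≥ 2. The least s ≥ 2 coprime to 22 is 3, so m = 2·3 = 6.

6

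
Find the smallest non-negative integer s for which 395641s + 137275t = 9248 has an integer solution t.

203

gcd(395641, 137275) = 289 (Euclid: 395641 = 2·137275 + 121091; 137275 = 1·121091 + 16184; 121091 = 7·16184 + 7803; 16184 = 2·7803 + 578; 7803 = 13·578 + 289; 578 = 2·289 + 0), and 289 | 9248.
Extended Euclid: 395641·(229) + 137275·(-660) = 289. Scale by 32: s₀ = 7328.
General solution s = s₀ + 475k; reducing mod 475 gives s = 203 (and t = -585).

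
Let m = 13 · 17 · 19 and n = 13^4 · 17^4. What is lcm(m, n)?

max exponent per prime: 13^4 · 17^4 · 19 = 45323422339

45323422339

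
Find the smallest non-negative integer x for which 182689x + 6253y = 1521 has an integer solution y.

15

gcd(182689, 6253) = 169 (Euclid: 182689 = 29·6253 + 1352; 6253 = 4·1352 + 845; 1352 = 1·845 + 507; 845 = 1·507 + 338; 507 = 1·338 + 169; 338 = 2·169 + 0), and 169 | 1521.
Extended Euclid: 182689·(14) + 6253·(-409) = 169. Scale by 9: x₀ = 126.
General solution x = x₀ + 37t; reducing mod 37 gives x = 15 (and y = -438).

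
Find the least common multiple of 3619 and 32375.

16737875

gcd first: 32375 = 8·3619 + 3423; 3619 = 1·3423 + 196; 3423 = 17·196 + 91; 196 = 2·91 + 14; 91 = 6·14 + 7; 14 = 2·7 + 0 → gcd = 7
lcm = 3619·32375/gcd = 117165125/7 = 16737875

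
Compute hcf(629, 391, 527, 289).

629 = 17 · 37; 391 = 17 · 23; 527 = 17 · 31; 289 = 17²
gcd takes min exponent of each prime: 17 = 17

17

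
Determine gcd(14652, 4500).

Euclid: 14652 = 3·4500 + 1152; 4500 = 3·1152 + 1044; 1152 = 1·1044 + 108; 1044 = 9·108 + 72; 108 = 1·72 + 36; 72 = 2·36 + 0. Last nonzero remainder: 36.

36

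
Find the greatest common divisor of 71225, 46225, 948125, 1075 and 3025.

gcd(71225, 46225): 71225 = 1·46225 + 25000; 46225 = 1·25000 + 21225; 25000 = 1·21225 + 3775; 21225 = 5·3775 + 2350; 3775 = 1·2350 + 1425; 2350 = 1·1425 + 925; 1425 = 1·925 + 500; 925 = 1·500 + 425; 500 = 1·425 + 75; 425 = 5·75 + 50; 75 = 1·50 + 25; 50 = 2·25 + 0 → 25
gcd(25, 948125): 948125 = 37925·25 + 0 → 25
gcd(25, 1075): 1075 = 43·25 + 0 → 25
gcd(25, 3025): 3025 = 121·25 + 0 → 25

25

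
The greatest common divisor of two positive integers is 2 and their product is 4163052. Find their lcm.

2081526

Since gcd(a,b)·lcm(a,b) = ab, lcm = 4163052/2 = 2081526.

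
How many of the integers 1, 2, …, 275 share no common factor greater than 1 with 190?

190 = 2·5·19. Inclusion–exclusion on these primes:
275 − ⌊275/2⌋ − ⌊275/5⌋ − ⌊275/19⌋ + ⌊275/10⌋ + ⌊275/38⌋ + ⌊275/95⌋ − ⌊275/190⌋ = 104

104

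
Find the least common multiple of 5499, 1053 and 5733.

5499 = 3² · 13 · 47; 1053 = 3⁴ · 13; 5733 = 3² · 7² · 13
lcm takes max exponent of each prime: 3⁴ · 7² · 13 · 47 = 2425059

2425059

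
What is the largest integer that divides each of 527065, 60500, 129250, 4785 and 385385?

55

527065 = 5 · 7 · 11 · 37²; 60500 = 2² · 5³ · 11²; 129250 = 2 · 5³ · 11 · 47; 4785 = 3 · 5 · 11 · 29; 385385 = 5 · 7² · 11² · 13
gcd takes min exponent of each prime: 5 · 11 = 55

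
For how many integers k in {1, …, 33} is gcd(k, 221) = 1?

30

Prime factors of 221: 13, 17. Count integers ≤ 33 divisible by none of them.
By inclusion–exclusion: 33 − ⌊33/13⌋ − ⌊33/17⌋ + ⌊33/221⌋ = 30.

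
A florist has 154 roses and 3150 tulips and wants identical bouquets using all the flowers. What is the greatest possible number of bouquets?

154 = 2 · 7 · 11
3150 = 2 · 3² · 5² · 7
Common: 2 · 7 = 14

14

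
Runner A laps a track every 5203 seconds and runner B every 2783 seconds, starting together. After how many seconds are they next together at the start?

119669

5203 = 11² · 43; 2783 = 11² · 23
max exponents: 11² · 23 · 43 = 119669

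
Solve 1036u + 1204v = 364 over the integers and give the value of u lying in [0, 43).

Reduce mod 1204: 1036u ≡ 364 (mod 1204). With g = gcd(1036, 1204) = 28 dividing 364, divide through: 37u ≡ 13 (mod 43).
Since gcd(37, 43) = 1, u ≡ 13·(37)⁻¹ ≡ 5 (mod 43). Smallest non-negative: 5.

5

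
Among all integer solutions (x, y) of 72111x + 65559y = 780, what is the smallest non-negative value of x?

1481

Euclid: 72111 = 1·65559 + 6552; 65559 = 10·6552 + 39; 6552 = 168·39 + 0 → gcd = 39; 780 = 39·20.
Back-substitution yields 72111·(-10) + 65559·(11) = 39, so one solution is x = -10·20 = -200, y = 11·20 = 220.
Solutions in x differ by 65559/39 = 1681; the one in [0, 1681) is -200 mod 1681 = 1481.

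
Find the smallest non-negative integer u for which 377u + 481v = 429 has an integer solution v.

19

Euclid: 481 = 1·377 + 104; 377 = 3·104 + 65; 104 = 1·65 + 39; 65 = 1·39 + 26; 39 = 1·26 + 13; 26 = 2·13 + 0 → gcd = 13; 429 = 13·33.
Back-substitution yields 377·(-14) + 481·(11) = 13, so one solution is u = -14·33 = -462, v = 11·33 = 363.
Solutions in u differ by 481/13 = 37; the one in [0, 37) is -462 mod 37 = 19.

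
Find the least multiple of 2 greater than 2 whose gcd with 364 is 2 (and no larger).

6

Multiples of 2 above 2: 2·2, 2·3, … . Need the cofactor coprime to 364/2 = 182.
Checking s = 2, 3, … the first with gcd(s, 182) = 1 is s = 3, giving 6.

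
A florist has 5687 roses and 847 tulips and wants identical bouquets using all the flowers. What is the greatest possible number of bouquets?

121

5687 = 11² · 47
847 = 7 · 11²
Common: 11² = 121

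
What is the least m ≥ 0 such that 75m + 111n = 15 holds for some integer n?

Euclid: 111 = 1·75 + 36; 75 = 2·36 + 3; 36 = 12·3 + 0 → gcd = 3; 15 = 3·5.
Back-substitution yields 75·(3) + 111·(-2) = 3, so one solution is m = 3·5 = 15, n = -2·5 = -10.
Solutions in m differ by 111/3 = 37; the one in [0, 37) is 15 mod 37 = 15.

15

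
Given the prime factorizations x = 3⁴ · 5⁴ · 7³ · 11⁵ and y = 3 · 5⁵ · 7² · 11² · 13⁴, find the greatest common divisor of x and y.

min exponent per shared prime: 3 · 5⁴ · 7² · 11² = 11116875

11116875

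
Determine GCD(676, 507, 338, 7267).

gcd(676, 507): 676 = 1·507 + 169; 507 = 3·169 + 0 → 169
gcd(169, 338): 338 = 2·169 + 0 → 169
gcd(169, 7267): 7267 = 43·169 + 0 → 169

169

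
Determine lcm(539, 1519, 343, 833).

1988371

539 = 7² · 11; 1519 = 7² · 31; 343 = 7³; 833 = 7² · 17
lcm takes max exponent of each prime: 7³ · 11 · 17 · 31 = 1988371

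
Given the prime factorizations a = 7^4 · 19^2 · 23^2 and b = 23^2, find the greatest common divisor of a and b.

529

min exponent per shared prime: 23^2 = 529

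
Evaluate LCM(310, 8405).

gcd first: 8405 = 27·310 + 35; 310 = 8·35 + 30; 35 = 1·30 + 5; 30 = 6·5 + 0 → gcd = 5
lcm = 310·8405/gcd = 2605550/5 = 521110

521110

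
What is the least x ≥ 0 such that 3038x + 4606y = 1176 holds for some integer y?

11

gcd(3038, 4606) = 98 (Euclid: 4606 = 1·3038 + 1568; 3038 = 1·1568 + 1470; 1568 = 1·1470 + 98; 1470 = 15·98 + 0), and 98 | 1176.
Extended Euclid: 3038·(-3) + 4606·(2) = 98. Scale by 12: x₀ = -36.
General solution x = x₀ + 47t; reducing mod 47 gives x = 11 (and y = -7).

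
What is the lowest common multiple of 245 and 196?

gcd first: 245 = 1·196 + 49; 196 = 4·49 + 0 → gcd = 49
lcm = 245·196/gcd = 48020/49 = 980

980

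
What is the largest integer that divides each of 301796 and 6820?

301796 = 2² · 11 · 19³
6820 = 2² · 5 · 11 · 31
Common: 2² · 11 = 44

44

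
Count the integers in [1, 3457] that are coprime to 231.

1796

231 = 3·7·11. Inclusion–exclusion on these primes:
3457 − ⌊3457/3⌋ − ⌊3457/7⌋ − ⌊3457/11⌋ + ⌊3457/21⌋ + ⌊3457/33⌋ + ⌊3457/77⌋ − ⌊3457/231⌋ = 1796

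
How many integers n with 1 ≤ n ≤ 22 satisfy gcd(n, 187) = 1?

187 = 11·17. Inclusion–exclusion on these primes:
22 − ⌊22/11⌋ − ⌊22/17⌋ + ⌊22/187⌋ = 19

19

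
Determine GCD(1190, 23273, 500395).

17

gcd(1190, 23273): 23273 = 19·1190 + 663; 1190 = 1·663 + 527; 663 = 1·527 + 136; 527 = 3·136 + 119; 136 = 1·119 + 17; 119 = 7·17 + 0 → 17
gcd(17, 500395): 500395 = 29435·17 + 0 → 17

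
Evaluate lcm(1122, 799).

1122 = 2 · 3 · 11 · 17; 799 = 17 · 47
max exponents: 2 · 3 · 11 · 17 · 47 = 52734

52734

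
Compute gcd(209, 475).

Euclid: 475 = 2·209 + 57; 209 = 3·57 + 38; 57 = 1·38 + 19; 38 = 2·19 + 0. Last nonzero remainder: 19.

19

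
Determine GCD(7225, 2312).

7225 = 5² · 17²
2312 = 2³ · 17²
Common: 17² = 289

289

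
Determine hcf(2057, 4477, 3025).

gcd(2057, 4477): 4477 = 2·2057 + 363; 2057 = 5·363 + 242; 363 = 1·242 + 121; 242 = 2·121 + 0 → 121
gcd(121, 3025): 3025 = 25·121 + 0 → 121

121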